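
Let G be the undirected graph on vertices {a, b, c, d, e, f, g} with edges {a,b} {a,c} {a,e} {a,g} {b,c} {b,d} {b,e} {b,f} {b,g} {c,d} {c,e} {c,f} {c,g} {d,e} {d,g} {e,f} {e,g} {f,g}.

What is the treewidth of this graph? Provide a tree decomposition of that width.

The largest bag has 5 vertices, giving width 4; this decomposition certifies tw(G) ≤ 4. For the lower bound, the 5 vertices {b, c, d, e, g} are pairwise adjacent, and any tree decomposition puts a clique entirely inside one bag — forcing width ≥ 4. Combining the bounds, tw(G) = 4.

Treewidth 4.
Bags: B1 = {b, c, d, e, g}  B2 = {a, b, c, e, g}  B3 = {b, c, e, f, g}
Tree: B1–B2, B1–B3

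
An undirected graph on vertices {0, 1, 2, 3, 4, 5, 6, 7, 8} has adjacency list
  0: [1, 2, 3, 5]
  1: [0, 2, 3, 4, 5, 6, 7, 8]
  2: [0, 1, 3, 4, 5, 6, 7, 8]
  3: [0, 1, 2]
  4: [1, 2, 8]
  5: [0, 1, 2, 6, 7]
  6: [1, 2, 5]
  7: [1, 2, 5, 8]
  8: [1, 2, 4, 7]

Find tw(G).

3

A width-3 tree decomposition is:
Bags: B1 = {1, 2, 5, 7}  B2 = {1, 2, 5, 6}  B3 = {1, 2, 7, 8}  B4 = {1, 2, 4, 8}  B5 = {0, 1, 2, 5}  B6 = {0, 1, 2, 3}
Tree: B1–B2, B1–B3, B3–B4, B2–B5, B5–B6
Each bag holds 4 vertices, so the decomposition has width 3, which upper-bounds the treewidth. For the lower bound, the 4 vertices {1, 2, 4, 8} are pairwise adjacent, and any tree decomposition puts a clique entirely inside one bag — forcing width ≥ 3. Hence tw(G) = 3 exactly.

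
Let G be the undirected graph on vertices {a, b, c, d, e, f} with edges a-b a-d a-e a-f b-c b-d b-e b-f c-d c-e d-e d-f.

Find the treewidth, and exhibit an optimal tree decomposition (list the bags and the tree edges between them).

The largest bag has 4 vertices, giving width 3; this decomposition certifies tw(G) ≤ 3. For the lower bound, the 4 vertices {b, c, d, e} are pairwise adjacent, and any tree decomposition puts a clique entirely inside one bag — forcing width ≥ 3. The upper and lower bounds meet at 3, so that is the treewidth.

Treewidth 3.
Bags: B1 = {a, b, d, e}  B2 = {a, b, d, f}  B3 = {b, c, d, e}
Tree: B1–B2, B1–B3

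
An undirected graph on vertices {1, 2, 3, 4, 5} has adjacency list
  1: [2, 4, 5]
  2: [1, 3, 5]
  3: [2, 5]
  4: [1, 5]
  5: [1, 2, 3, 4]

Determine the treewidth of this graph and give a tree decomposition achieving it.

Every bag has size at most 3, so the width is 3 − 1 = 2 and tw(G) ≤ 2. Conversely, {1, 2, 5} is a clique of size 3, and the vertices of any clique must share a bag in every tree decomposition; so some bag has ≥ 3 vertices and tw(G) ≥ 2. Therefore the treewidth is 2.

Treewidth 2.
Bags: B1 = {2, 3, 5}  B2 = {1, 2, 5}  B3 = {1, 4, 5}
Tree: B1–B2, B2–B3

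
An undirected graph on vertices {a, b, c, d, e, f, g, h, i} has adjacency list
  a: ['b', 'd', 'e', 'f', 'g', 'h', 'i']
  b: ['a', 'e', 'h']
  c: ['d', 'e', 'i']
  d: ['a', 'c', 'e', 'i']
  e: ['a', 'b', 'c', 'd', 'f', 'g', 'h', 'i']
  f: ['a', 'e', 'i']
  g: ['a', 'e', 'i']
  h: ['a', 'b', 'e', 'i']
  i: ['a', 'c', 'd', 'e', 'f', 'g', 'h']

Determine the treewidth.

A width-3 tree decomposition is:
Bags: B1 = {a, d, e, i}  B2 = {a, e, g, i}  B3 = {a, e, f, i}  B4 = {c, d, e, i}  B5 = {a, e, h, i}  B6 = {a, b, e, h}
Tree: B1–B2, B1–B3, B1–B4, B2–B5, B5–B6
The largest bag has 4 vertices, giving width 3; this decomposition certifies tw(G) ≤ 3. Conversely, {a, b, e, h} is a clique of size 4, and the vertices of any clique must share a bag in every tree decomposition; so some bag has ≥ 4 vertices and tw(G) ≥ 3. Hence tw(G) = 3 exactly.

3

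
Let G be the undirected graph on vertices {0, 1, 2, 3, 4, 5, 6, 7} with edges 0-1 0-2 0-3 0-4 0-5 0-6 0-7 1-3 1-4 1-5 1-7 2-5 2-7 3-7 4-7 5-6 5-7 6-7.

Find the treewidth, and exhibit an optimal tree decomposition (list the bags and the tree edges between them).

Each bag holds 4 vertices, so the decomposition has width 3, which upper-bounds the treewidth. Conversely, {0, 1, 3, 7} is a clique of size 4, and the vertices of any clique must share a bag in every tree decomposition; so some bag has ≥ 4 vertices and tw(G) ≥ 3. The upper and lower bounds meet at 3, so that is the treewidth.

Treewidth 3.
One optimal decomposition is:
Bags: B1 = {0, 1, 5, 7}  B2 = {0, 2, 5, 7}  B3 = {0, 1, 3, 7}  B4 = {0, 5, 6, 7}  B5 = {0, 1, 4, 7}
Tree: B1–B2, B1–B3, B1–B4, B1–B5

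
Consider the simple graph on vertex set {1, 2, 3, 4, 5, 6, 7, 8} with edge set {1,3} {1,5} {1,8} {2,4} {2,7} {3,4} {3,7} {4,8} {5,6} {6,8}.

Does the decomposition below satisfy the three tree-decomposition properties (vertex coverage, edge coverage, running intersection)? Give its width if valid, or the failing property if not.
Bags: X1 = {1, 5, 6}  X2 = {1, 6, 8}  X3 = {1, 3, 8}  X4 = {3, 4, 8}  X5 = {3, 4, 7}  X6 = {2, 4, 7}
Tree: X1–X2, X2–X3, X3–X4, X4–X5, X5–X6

Yes; width 2.

Every vertex of G appears in some bag (union = {1, 2, 3, 4, 5, 6, 7, 8}); every edge is covered by a bag; and for each vertex v the set of bags containing v is connected in the bag tree. The decomposition is therefore valid. The largest bag has 3 vertices, so the width is 2.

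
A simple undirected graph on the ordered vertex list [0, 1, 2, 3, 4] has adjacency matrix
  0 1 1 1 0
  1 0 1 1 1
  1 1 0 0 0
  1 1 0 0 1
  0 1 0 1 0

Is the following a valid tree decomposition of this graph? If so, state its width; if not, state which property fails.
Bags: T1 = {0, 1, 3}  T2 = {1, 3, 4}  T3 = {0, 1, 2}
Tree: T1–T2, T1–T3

Vertex coverage: the bags together contain {0, 1, 2, 3, 4}, the full vertex set. Edge coverage: each edge of G has both endpoints in at least one bag. Running intersection: for every vertex, the bags containing it form a connected subtree. All three properties hold, so this is a valid tree decomposition of width max|bag| − 1 = 2, and hence tw(G) ≤ 2.

Yes; width 2.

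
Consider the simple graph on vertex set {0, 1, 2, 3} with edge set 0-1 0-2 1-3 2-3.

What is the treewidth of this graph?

2

A width-2 tree decomposition is:
Bags: B1 = {0, 1, 3}  B2 = {0, 2, 3}
Tree: B1–B2
The largest bag has 3 vertices, giving width 2; this decomposition certifies tw(G) ≤ 2. The edges 3–1–0–2–3 form a cycle, so G is not a tree and its treewidth is at least 2. Therefore the treewidth is 2.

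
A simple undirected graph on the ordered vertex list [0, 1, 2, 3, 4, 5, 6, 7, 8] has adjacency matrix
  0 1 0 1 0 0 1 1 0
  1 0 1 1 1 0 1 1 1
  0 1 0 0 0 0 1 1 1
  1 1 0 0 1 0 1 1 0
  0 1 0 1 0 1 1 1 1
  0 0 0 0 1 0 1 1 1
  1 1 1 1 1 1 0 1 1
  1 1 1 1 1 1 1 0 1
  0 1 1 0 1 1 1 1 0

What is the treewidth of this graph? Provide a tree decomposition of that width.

Every bag has size at most 5, so the width is 5 − 1 = 4 and tw(G) ≤ 4. For the lower bound, the 5 vertices {1, 2, 6, 7, 8} are pairwise adjacent, and any tree decomposition puts a clique entirely inside one bag — forcing width ≥ 4. Therefore the treewidth is 4.

Treewidth 4.
Bags: B1 = {4, 5, 6, 7, 8}  B2 = {1, 4, 6, 7, 8}  B3 = {1, 2, 6, 7, 8}  B4 = {1, 3, 4, 6, 7}  B5 = {0, 1, 3, 6, 7}
Tree: B1–B2, B2–B3, B2–B4, B4–B5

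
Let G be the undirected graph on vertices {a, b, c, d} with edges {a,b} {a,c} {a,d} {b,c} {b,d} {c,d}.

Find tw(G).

3

A width-3 tree decomposition is:
Bags: B1 = {a, b, c, d}
Tree: (single bag)
With just one bag of size 4, the width is 4 − 1 = 3, so tw(G) ≤ 3. Conversely, {a, b, c, d} is a clique of size 4, and the vertices of any clique must share a bag in every tree decomposition; so some bag has ≥ 4 vertices and tw(G) ≥ 3. The upper and lower bounds meet at 3, so that is the treewidth.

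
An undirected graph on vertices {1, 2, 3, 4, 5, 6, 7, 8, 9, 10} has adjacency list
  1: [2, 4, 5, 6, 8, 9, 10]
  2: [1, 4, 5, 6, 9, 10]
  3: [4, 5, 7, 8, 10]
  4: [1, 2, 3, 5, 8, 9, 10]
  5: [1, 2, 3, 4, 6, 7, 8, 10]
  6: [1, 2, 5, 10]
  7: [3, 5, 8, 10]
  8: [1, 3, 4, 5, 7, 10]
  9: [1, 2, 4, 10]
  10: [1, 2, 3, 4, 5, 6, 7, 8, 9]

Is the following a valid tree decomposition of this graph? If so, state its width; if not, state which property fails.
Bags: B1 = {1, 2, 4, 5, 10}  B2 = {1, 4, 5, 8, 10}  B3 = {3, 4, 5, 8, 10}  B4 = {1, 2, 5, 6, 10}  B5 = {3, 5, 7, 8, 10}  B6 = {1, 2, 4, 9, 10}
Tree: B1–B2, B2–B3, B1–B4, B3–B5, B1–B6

Yes; width 4.

Checking the three conditions: (i) the bags cover all of {1, 2, 3, 4, 5, 6, 7, 8, 9, 10}; (ii) for each edge, some bag contains both endpoints; (iii) the bags containing any fixed vertex form a subtree. All hold, so the decomposition is valid with width 5 − 1 = 4.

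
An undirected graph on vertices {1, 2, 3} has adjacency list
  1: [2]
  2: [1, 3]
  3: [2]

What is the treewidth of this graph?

A width-1 tree decomposition is:
Bags: B1 = {2, 3}  B2 = {1, 2}
Tree: B1–B2
Every bag has size at most 2, so the width is 2 − 1 = 1 and tw(G) ≤ 1. Since G has at least one edge (e.g. 2–3), it is not an edgeless graph, so tw(G) ≥ 1. Hence tw(G) = 1 exactly.

1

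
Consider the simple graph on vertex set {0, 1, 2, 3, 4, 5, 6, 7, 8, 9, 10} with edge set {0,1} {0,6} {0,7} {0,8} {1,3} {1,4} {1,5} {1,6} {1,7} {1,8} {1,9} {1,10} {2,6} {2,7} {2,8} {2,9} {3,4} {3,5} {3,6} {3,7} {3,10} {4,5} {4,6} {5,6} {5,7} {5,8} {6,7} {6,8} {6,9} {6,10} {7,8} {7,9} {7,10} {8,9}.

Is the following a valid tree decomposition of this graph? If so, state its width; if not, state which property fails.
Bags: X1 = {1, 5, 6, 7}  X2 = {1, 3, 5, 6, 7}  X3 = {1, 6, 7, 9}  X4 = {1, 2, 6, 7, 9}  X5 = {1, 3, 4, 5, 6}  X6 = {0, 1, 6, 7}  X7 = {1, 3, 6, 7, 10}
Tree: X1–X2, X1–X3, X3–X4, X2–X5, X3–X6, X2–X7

A tree decomposition must satisfy three properties: every vertex lies in some bag; for every edge, both endpoints lie together in some bag; and for every vertex, the bags containing it form a connected subtree. Here vertex 8 appears in no bag, so the decomposition is invalid.

No — vertex 8 appears in no bag.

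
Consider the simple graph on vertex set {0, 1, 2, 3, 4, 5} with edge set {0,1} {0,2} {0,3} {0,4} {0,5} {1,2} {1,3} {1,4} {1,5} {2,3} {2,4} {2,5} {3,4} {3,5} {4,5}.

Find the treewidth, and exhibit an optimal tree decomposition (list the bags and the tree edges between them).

Treewidth 5.
One such decomposition:
Bags: B1 = {0, 1, 2, 3, 4, 5}
Tree: (single bag)

With just one bag of size 6, the width is 6 − 1 = 5, so tw(G) ≤ 5. Conversely, {0, 1, 2, 3, 4, 5} is a clique of size 6, and the vertices of any clique must share a bag in every tree decomposition; so some bag has ≥ 6 vertices and tw(G) ≥ 5. Combining the bounds, tw(G) = 5.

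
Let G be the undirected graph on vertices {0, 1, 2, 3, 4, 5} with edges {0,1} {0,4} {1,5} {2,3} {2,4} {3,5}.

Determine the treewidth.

2

A width-2 tree decomposition is:
Bags: B1 = {0, 1, 5}  B2 = {0, 4, 5}  B3 = {2, 4, 5}  B4 = {2, 3, 5}
Tree: B1–B2, B2–B3, B3–B4
Every bag has size at most 3, so the width is 3 − 1 = 2 and tw(G) ≤ 2. Since 5–1–0–4–2–3–5 is a cycle in G, G is not acyclic. Forests are exactly the graphs of treewidth ≤ 1, so tw(G) ≥ 2. Combining the bounds, tw(G) = 2.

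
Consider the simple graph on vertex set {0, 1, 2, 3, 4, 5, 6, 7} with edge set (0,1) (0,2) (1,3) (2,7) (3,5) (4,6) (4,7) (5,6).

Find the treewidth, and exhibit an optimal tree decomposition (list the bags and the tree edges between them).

Every bag has size at most 3, so the width is 3 − 1 = 2 and tw(G) ≤ 2. The edges 1–0–2–7–4–6–5–3–1 form a cycle, so G is not a tree and its treewidth is at least 2. The upper and lower bounds meet at 2, so that is the treewidth.

Treewidth 2.
Bags: B1 = {0, 1, 2}  B2 = {1, 2, 7}  B3 = {1, 4, 7}  B4 = {1, 4, 6}  B5 = {1, 5, 6}  B6 = {1, 3, 5}
Tree: B1–B2, B2–B3, B3–B4, B4–B5, B5–B6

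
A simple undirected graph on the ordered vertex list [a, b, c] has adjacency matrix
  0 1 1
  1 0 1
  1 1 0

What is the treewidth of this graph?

A width-2 tree decomposition is:
Bags: B1 = {a, b, c}
Tree: (single bag)
A single bag containing all 3 vertices is trivially a valid decomposition of width 2. Conversely, {a, b, c} is a clique of size 3, and the vertices of any clique must share a bag in every tree decomposition; so some bag has ≥ 3 vertices and tw(G) ≥ 2. Combining the bounds, tw(G) = 2.

2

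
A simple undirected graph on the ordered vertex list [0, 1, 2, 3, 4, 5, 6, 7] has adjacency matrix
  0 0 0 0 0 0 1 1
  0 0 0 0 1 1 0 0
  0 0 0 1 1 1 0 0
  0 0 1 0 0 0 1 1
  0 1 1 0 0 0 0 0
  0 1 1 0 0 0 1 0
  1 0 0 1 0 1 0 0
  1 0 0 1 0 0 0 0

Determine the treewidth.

2

A width-2 tree decomposition is:
Bags: B1 = {0, 6, 7}  B2 = {3, 6, 7}  B3 = {3, 5, 6}  B4 = {2, 3, 5}  B5 = {1, 2, 5}  B6 = {1, 2, 4}
Tree: B1–B2, B2–B3, B3–B4, B4–B5, B5–B6
Every bag has size at most 3, so the width is 3 − 1 = 2 and tw(G) ≤ 2. For the lower bound, G contains the cycle 0–7–3–6–0, so G is not a forest; only forests have treewidth ≤ 1, hence tw(G) ≥ 2. Hence tw(G) = 2 exactly.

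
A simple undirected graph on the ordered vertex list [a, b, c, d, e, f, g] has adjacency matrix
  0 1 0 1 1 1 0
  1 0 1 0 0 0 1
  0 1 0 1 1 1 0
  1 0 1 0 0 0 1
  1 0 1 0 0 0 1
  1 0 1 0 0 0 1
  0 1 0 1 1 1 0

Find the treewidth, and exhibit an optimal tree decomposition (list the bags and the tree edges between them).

Treewidth 3.
One such decomposition:
Bags: B1 = {a, c, e, g}  B2 = {a, c, d, g}  B3 = {a, b, c, g}  B4 = {a, c, f, g}
Tree: B1–B2, B2–B3, B3–B4

The largest bag has 4 vertices, giving width 3; this decomposition certifies tw(G) ≤ 3. For the lower bound: the 4 vertex sets {e,g}, {a,d}, {c}, {b} are disjoint, each induces a connected subgraph, and every pair is joined by at least one edge of G. Contracting each set to a single vertex therefore yields K_{4} as a minor, and since treewidth is minor-monotone, tw(G) ≥ tw(K_{4}) = 3. The upper and lower bounds meet at 3, so that is the treewidth.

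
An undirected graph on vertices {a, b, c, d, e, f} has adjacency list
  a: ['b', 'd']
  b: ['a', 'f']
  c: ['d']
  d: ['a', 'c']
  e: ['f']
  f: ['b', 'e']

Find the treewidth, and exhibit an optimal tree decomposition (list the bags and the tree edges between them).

The largest bag has 2 vertices, giving width 1; this decomposition certifies tw(G) ≤ 1. G has an edge, so its treewidth is at least 1. Therefore the treewidth is 1.

Treewidth 1.
One optimal decomposition is:
Bags: B1 = {e, f}  B2 = {b, f}  B3 = {a, b}  B4 = {a, d}  B5 = {c, d}
Tree: B1–B2, B2–B3, B3–B4, B4–B5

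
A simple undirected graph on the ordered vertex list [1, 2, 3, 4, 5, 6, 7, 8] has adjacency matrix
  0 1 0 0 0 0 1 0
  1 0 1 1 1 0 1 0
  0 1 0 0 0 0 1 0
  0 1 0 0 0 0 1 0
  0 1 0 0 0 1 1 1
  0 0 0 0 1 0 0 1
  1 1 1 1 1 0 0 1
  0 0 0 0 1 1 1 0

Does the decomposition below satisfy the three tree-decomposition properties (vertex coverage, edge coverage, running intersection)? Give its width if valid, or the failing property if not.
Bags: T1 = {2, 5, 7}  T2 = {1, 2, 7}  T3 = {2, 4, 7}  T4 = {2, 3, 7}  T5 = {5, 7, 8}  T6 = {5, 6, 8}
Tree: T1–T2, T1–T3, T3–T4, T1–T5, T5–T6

Yes; width 2.

Checking the three conditions: (i) the bags cover all of {1, 2, 3, 4, 5, 6, 7, 8}; (ii) for each edge, some bag contains both endpoints; (iii) the bags containing any fixed vertex form a subtree. All hold, so the decomposition is valid with width 3 − 1 = 2.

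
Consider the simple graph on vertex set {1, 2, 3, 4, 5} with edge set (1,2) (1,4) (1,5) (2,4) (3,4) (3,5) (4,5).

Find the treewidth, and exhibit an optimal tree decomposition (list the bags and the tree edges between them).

Treewidth 2.
One optimal decomposition is:
Bags: B1 = {1, 4, 5}  B2 = {3, 4, 5}  B3 = {1, 2, 4}
Tree: B1–B2, B1–B3

Every bag has size at most 3, so the width is 3 − 1 = 2 and tw(G) ≤ 2. Conversely, {1, 2, 4} is a clique of size 3, and the vertices of any clique must share a bag in every tree decomposition; so some bag has ≥ 3 vertices and tw(G) ≥ 2. Combining the bounds, tw(G) = 2.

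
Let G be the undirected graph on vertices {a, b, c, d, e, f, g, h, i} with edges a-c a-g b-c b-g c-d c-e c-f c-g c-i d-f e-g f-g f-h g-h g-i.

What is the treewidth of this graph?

A width-2 tree decomposition is:
Bags: B1 = {a, c, g}  B2 = {c, f, g}  B3 = {c, e, g}  B4 = {c, g, i}  B5 = {b, c, g}  B6 = {c, d, f}  B7 = {f, g, h}
Tree: B1–B2, B2–B3, B3–B4, B4–B5, B2–B6, B2–B7
The largest bag has 3 vertices, giving width 2; this decomposition certifies tw(G) ≤ 2. For the lower bound, the 3 vertices {c, d, f} are pairwise adjacent, and any tree decomposition puts a clique entirely inside one bag — forcing width ≥ 2. Combining the bounds, tw(G) = 2.

2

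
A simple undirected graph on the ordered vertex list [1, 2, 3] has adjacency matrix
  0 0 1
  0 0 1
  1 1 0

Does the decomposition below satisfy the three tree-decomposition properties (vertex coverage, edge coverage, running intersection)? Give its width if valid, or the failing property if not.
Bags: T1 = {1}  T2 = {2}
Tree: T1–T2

A tree decomposition must satisfy three properties: every vertex lies in some bag; for every edge, both endpoints lie together in some bag; and for every vertex, the bags containing it form a connected subtree. Here vertex 3 appears in no bag, so the decomposition is invalid.

No — vertex 3 appears in no bag.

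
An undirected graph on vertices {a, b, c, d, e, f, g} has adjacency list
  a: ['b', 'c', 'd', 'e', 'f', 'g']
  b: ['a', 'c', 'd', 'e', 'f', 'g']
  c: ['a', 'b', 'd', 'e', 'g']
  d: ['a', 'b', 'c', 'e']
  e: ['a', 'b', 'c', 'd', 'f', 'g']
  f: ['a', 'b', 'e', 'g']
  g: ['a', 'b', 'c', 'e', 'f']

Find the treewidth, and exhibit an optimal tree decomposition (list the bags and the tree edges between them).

The largest bag has 5 vertices, giving width 4; this decomposition certifies tw(G) ≤ 4. On the other hand G contains the 5-clique {a, b, c, d, e}. A clique must lie in a single bag of any decomposition, so no decomposition can have width below 4. Therefore the treewidth is 4.

Treewidth 4.
One optimal decomposition is:
Bags: B1 = {a, b, c, e, g}  B2 = {a, b, e, f, g}  B3 = {a, b, c, d, e}
Tree: B1–B2, B1–B3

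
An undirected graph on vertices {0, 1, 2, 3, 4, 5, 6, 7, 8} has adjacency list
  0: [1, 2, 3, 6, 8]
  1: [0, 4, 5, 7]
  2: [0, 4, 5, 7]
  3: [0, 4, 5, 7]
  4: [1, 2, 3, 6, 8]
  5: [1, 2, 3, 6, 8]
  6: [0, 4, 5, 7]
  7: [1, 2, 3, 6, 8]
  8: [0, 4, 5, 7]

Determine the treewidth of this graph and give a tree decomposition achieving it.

Every bag has size at most 5, so the width is 5 − 1 = 4 and tw(G) ≤ 4. For the lower bound: the 5 vertex sets {7,8}, {3,4}, {5,6}, {0}, {1} are disjoint, each induces a connected subgraph, and every pair is joined by at least one edge of G. Contracting each set to a single vertex therefore yields K_{5} as a minor, and since treewidth is minor-monotone, tw(G) ≥ tw(K_{5}) = 4. Hence tw(G) = 4 exactly.

Treewidth 4.
Bags: B1 = {0, 4, 5, 7, 8}  B2 = {0, 3, 4, 5, 7}  B3 = {0, 4, 5, 6, 7}  B4 = {0, 1, 4, 5, 7}  B5 = {0, 2, 4, 5, 7}
Tree: B1–B2, B2–B3, B3–B4, B4–B5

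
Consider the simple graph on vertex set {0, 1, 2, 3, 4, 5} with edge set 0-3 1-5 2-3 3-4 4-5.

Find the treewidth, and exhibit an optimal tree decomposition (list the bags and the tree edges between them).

Treewidth 1.
One such decomposition:
Bags: B1 = {3, 4}  B2 = {4, 5}  B3 = {0, 3}  B4 = {2, 3}  B5 = {1, 5}
Tree: B1–B2, B1–B3, B3–B4, B2–B5

The largest bag has 2 vertices, giving width 1; this decomposition certifies tw(G) ≤ 1. G has an edge, so its treewidth is at least 1. The upper and lower bounds meet at 1, so that is the treewidth.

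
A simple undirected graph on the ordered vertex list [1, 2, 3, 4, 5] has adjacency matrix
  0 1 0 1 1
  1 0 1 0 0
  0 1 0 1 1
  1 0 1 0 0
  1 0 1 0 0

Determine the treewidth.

A width-2 tree decomposition is:
Bags: B1 = {1, 2, 3}  B2 = {1, 3, 5}  B3 = {1, 3, 4}
Tree: B1–B2, B2–B3
The largest bag has 3 vertices, giving width 2; this decomposition certifies tw(G) ≤ 2. For the lower bound, G contains the cycle 1–2–3–5–1, so G is not a forest; only forests have treewidth ≤ 1, hence tw(G) ≥ 2. Combining the bounds, tw(G) = 2.

2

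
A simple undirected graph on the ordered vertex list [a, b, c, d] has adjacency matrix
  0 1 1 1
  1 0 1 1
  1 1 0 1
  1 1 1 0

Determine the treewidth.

A width-3 tree decomposition is:
Bags: B1 = {a, b, c, d}
Tree: (single bag)
A single bag containing all 4 vertices is trivially a valid decomposition of width 3. For the lower bound, the 4 vertices {a, b, c, d} are pairwise adjacent, and any tree decomposition puts a clique entirely inside one bag — forcing width ≥ 3. Combining the bounds, tw(G) = 3.

3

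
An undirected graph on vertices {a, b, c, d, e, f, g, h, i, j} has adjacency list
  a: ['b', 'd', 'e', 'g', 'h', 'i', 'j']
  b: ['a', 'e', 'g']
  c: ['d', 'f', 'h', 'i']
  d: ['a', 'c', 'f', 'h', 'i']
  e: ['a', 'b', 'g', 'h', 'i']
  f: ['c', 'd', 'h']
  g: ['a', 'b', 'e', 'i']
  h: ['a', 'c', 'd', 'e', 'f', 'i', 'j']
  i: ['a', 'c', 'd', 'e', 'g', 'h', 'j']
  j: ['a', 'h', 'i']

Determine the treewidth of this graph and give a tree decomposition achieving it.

Treewidth 3.
One optimal decomposition is:
Bags: B1 = {c, d, h, i}  B2 = {a, d, h, i}  B3 = {c, d, f, h}  B4 = {a, e, h, i}  B5 = {a, e, g, i}  B6 = {a, h, i, j}  B7 = {a, b, e, g}
Tree: B1–B2, B1–B3, B2–B4, B4–B5, B2–B6, B5–B7

Every bag has size at most 4, so the width is 4 − 1 = 3 and tw(G) ≤ 3. On the other hand G contains the 4-clique {a, b, e, g}. A clique must lie in a single bag of any decomposition, so no decomposition can have width below 3. Hence tw(G) = 3 exactly.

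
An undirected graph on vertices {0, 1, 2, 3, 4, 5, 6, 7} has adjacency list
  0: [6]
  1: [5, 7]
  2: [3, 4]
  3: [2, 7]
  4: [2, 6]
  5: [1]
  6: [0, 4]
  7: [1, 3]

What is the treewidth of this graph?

A width-1 tree decomposition is:
Bags: B1 = {0, 6}  B2 = {4, 6}  B3 = {2, 4}  B4 = {2, 3}  B5 = {3, 7}  B6 = {1, 7}  B7 = {1, 5}
Tree: B1–B2, B2–B3, B3–B4, B4–B5, B5–B6, B6–B7
Every bag has size at most 2, so the width is 2 − 1 = 1 and tw(G) ≤ 1. Any graph with an edge has treewidth ≥ 1, and G has the edge 0–6. The upper and lower bounds meet at 1, so that is the treewidth.

1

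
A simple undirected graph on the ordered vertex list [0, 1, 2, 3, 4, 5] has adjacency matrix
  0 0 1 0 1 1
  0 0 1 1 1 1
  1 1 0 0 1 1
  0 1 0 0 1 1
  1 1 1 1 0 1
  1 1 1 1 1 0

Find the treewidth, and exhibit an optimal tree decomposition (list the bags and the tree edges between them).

Treewidth 3.
One such decomposition:
Bags: B1 = {1, 3, 4, 5}  B2 = {1, 2, 4, 5}  B3 = {0, 2, 4, 5}
Tree: B1–B2, B2–B3

Every bag has size at most 4, so the width is 4 − 1 = 3 and tw(G) ≤ 3. Conversely, {0, 2, 4, 5} is a clique of size 4, and the vertices of any clique must share a bag in every tree decomposition; so some bag has ≥ 4 vertices and tw(G) ≥ 3. Hence tw(G) = 3 exactly.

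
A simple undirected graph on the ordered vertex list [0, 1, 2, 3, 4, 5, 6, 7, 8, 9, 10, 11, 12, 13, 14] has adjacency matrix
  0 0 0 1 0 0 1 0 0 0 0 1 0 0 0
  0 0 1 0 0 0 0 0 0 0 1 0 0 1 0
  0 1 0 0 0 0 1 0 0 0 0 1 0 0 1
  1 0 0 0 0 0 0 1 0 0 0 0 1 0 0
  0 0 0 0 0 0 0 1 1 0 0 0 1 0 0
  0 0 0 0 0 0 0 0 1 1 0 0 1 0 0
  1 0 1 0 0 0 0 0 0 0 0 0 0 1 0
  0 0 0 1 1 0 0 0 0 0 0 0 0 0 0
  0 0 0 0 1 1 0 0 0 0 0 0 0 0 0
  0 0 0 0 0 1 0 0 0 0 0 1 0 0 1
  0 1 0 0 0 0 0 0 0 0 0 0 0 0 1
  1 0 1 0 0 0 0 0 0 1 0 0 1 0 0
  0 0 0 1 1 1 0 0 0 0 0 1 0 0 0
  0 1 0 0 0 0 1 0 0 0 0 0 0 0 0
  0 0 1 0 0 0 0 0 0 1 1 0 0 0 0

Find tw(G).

3

A width-3 tree decomposition is:
Bags: B1 = {1, 10, 13, 14}  B2 = {1, 2, 13, 14}  B3 = {2, 6, 13, 14}  B4 = {2, 6, 9, 14}  B5 = {2, 6, 9, 11}  B6 = {0, 6, 9, 11}  B7 = {0, 5, 9, 11}  B8 = {0, 5, 11, 12}  B9 = {0, 3, 5, 12}  B10 = {3, 5, 8, 12}  B11 = {3, 4, 8, 12}  B12 = {3, 4, 7, 8}
Tree: B1–B2, B2–B3, B3–B4, B4–B5, B5–B6, B6–B7, B7–B8, B8–B9, B9–B10, B10–B11, B11–B12
Every bag has size at most 4, so the width is 4 − 1 = 3 and tw(G) ≤ 3. For the lower bound: the 4 vertex sets {1,10,13}, {14}, {2}, {0,6,9,11} are disjoint, each induces a connected subgraph, and every pair is joined by at least one edge of G. Contracting each set to a single vertex therefore yields K_{4} as a minor, and since treewidth is minor-monotone, tw(G) ≥ tw(K_{4}) = 3. The upper and lower bounds meet at 3, so that is the treewidth.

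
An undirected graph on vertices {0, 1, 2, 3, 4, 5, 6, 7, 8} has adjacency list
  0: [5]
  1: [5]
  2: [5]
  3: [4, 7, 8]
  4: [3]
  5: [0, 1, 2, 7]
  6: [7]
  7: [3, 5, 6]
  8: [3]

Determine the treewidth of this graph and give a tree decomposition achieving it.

Treewidth 1.
One such decomposition:
Bags: B1 = {3, 8}  B2 = {3, 7}  B3 = {6, 7}  B4 = {5, 7}  B5 = {0, 5}  B6 = {3, 4}  B7 = {2, 5}  B8 = {1, 5}
Tree: B1–B2, B2–B3, B3–B4, B4–B5, B1–B6, B5–B7, B5–B8

The largest bag has 2 vertices, giving width 1; this decomposition certifies tw(G) ≤ 1. G has an edge, so its treewidth is at least 1. Hence tw(G) = 1 exactly.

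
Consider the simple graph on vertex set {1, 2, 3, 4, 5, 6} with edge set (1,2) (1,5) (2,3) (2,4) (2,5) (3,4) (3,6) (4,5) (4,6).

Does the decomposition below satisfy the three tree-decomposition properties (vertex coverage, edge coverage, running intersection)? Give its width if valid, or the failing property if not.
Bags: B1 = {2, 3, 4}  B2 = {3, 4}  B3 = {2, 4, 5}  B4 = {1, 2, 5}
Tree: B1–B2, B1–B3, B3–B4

No — vertex 6 appears in no bag.

A tree decomposition must satisfy three properties: every vertex lies in some bag; for every edge, both endpoints lie together in some bag; and for every vertex, the bags containing it form a connected subtree. Here vertex 6 appears in no bag, so the decomposition is invalid.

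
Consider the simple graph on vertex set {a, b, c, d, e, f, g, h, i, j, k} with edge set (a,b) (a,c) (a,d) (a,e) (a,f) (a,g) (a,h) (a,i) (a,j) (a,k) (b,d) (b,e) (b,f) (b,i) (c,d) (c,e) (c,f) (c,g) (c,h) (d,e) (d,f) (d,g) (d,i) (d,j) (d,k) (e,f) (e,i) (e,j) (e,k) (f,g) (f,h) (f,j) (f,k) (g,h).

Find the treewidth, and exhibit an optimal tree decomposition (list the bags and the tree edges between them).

Treewidth 4.
One optimal decomposition is:
Bags: B1 = {a, c, d, e, f}  B2 = {a, c, d, f, g}  B3 = {a, b, d, e, f}  B4 = {a, c, f, g, h}  B5 = {a, d, e, f, j}  B6 = {a, d, e, f, k}  B7 = {a, b, d, e, i}
Tree: B1–B2, B1–B3, B2–B4, B3–B5, B1–B6, B3–B7

Every bag has size at most 5, so the width is 5 − 1 = 4 and tw(G) ≤ 4. On the other hand G contains the 5-clique {a, c, d, f, g}. A clique must lie in a single bag of any decomposition, so no decomposition can have width below 4. Therefore the treewidth is 4.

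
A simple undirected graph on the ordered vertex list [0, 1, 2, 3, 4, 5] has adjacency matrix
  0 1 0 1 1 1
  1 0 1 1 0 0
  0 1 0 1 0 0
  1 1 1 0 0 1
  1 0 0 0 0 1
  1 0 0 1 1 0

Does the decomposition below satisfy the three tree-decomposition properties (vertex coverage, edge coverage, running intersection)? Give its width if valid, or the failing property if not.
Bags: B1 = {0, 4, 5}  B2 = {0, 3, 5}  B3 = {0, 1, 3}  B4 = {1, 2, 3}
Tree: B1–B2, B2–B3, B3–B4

Every vertex of G appears in some bag (union = {0, 1, 2, 3, 4, 5}); every edge is covered by a bag; and for each vertex v the set of bags containing v is connected in the bag tree. The decomposition is therefore valid. The largest bag has 3 vertices, so the width is 2.

Yes; width 2.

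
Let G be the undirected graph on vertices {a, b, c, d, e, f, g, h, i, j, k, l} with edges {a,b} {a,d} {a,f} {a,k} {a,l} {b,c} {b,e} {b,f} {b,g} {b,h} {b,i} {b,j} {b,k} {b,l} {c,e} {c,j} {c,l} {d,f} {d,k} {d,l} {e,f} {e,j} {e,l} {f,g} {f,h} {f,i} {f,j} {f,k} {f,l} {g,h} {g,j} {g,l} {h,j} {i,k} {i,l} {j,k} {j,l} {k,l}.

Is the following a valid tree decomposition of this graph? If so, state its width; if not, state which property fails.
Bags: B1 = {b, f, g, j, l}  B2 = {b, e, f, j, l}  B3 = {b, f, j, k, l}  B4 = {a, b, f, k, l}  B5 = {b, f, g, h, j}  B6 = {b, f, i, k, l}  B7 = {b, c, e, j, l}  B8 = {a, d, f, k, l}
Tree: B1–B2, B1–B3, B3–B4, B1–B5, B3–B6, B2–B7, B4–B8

Every vertex of G appears in some bag (union = {a, b, c, d, e, f, g, h, i, j, k, l}); every edge is covered by a bag; and for each vertex v the set of bags containing v is connected in the bag tree. The decomposition is therefore valid. The largest bag has 5 vertices, so the width is 4.

Yes; width 4.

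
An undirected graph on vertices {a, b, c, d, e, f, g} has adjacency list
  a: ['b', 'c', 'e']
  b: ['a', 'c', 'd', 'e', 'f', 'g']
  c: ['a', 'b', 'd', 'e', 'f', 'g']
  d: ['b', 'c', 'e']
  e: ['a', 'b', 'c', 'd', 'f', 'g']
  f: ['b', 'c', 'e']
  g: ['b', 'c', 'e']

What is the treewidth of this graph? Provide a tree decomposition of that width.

Treewidth 3.
One optimal decomposition is:
Bags: B1 = {b, c, d, e}  B2 = {b, c, e, f}  B3 = {b, c, e, g}  B4 = {a, b, c, e}
Tree: B1–B2, B1–B3, B3–B4

Each bag holds 4 vertices, so the decomposition has width 3, which upper-bounds the treewidth. For the lower bound, the 4 vertices {b, c, d, e} are pairwise adjacent, and any tree decomposition puts a clique entirely inside one bag — forcing width ≥ 3. Combining the bounds, tw(G) = 3.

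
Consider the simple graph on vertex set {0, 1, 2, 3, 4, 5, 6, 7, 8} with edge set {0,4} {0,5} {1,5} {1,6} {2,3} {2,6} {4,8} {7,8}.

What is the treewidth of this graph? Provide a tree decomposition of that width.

Each bag holds 2 vertices, so the decomposition has width 1, which upper-bounds the treewidth. Since G has at least one edge (e.g. 3–2), it is not an edgeless graph, so tw(G) ≥ 1. Therefore the treewidth is 1.

Treewidth 1.
Bags: B1 = {2, 3}  B2 = {2, 6}  B3 = {1, 6}  B4 = {1, 5}  B5 = {0, 5}  B6 = {0, 4}  B7 = {4, 8}  B8 = {7, 8}
Tree: B1–B2, B2–B3, B3–B4, B4–B5, B5–B6, B6–B7, B7–B8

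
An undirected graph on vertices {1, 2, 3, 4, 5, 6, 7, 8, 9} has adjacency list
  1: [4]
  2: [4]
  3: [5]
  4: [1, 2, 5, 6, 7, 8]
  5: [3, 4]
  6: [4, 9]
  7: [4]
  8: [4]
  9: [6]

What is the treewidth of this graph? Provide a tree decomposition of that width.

Treewidth 1.
One optimal decomposition is:
Bags: B1 = {2, 4}  B2 = {1, 4}  B3 = {4, 6}  B4 = {4, 5}  B5 = {4, 7}  B6 = {3, 5}  B7 = {4, 8}  B8 = {6, 9}
Tree: B1–B2, B1–B3, B1–B4, B1–B5, B4–B6, B2–B7, B3–B8

Every bag has size at most 2, so the width is 2 − 1 = 1 and tw(G) ≤ 1. Any graph with an edge has treewidth ≥ 1, and G has the edge 2–4. Therefore the treewidth is 1.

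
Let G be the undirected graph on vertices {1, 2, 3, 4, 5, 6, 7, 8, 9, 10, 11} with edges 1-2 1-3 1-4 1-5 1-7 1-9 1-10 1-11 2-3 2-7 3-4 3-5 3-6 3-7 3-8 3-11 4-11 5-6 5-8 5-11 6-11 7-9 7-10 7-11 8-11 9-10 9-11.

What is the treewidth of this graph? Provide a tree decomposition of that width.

Treewidth 3.
Bags: B1 = {1, 3, 7, 11}  B2 = {1, 3, 4, 11}  B3 = {1, 7, 9, 11}  B4 = {1, 3, 5, 11}  B5 = {3, 5, 8, 11}  B6 = {1, 2, 3, 7}  B7 = {1, 7, 9, 10}  B8 = {3, 5, 6, 11}
Tree: B1–B2, B1–B3, B1–B4, B4–B5, B1–B6, B3–B7, B5–B8

Each bag holds 4 vertices, so the decomposition has width 3, which upper-bounds the treewidth. Conversely, {3, 5, 8, 11} is a clique of size 4, and the vertices of any clique must share a bag in every tree decomposition; so some bag has ≥ 4 vertices and tw(G) ≥ 3. Therefore the treewidth is 3.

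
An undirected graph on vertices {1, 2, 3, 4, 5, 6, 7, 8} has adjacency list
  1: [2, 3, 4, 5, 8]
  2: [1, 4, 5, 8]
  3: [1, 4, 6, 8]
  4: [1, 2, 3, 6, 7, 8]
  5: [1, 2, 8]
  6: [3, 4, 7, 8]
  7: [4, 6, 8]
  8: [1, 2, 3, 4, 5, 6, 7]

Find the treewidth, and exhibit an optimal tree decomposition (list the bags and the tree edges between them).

Every bag has size at most 4, so the width is 4 − 1 = 3 and tw(G) ≤ 3. For the lower bound, the 4 vertices {1, 2, 4, 8} are pairwise adjacent, and any tree decomposition puts a clique entirely inside one bag — forcing width ≥ 3. Combining the bounds, tw(G) = 3.

Treewidth 3.
One optimal decomposition is:
Bags: B1 = {3, 4, 6, 8}  B2 = {1, 3, 4, 8}  B3 = {4, 6, 7, 8}  B4 = {1, 2, 4, 8}  B5 = {1, 2, 5, 8}
Tree: B1–B2, B1–B3, B2–B4, B4–B5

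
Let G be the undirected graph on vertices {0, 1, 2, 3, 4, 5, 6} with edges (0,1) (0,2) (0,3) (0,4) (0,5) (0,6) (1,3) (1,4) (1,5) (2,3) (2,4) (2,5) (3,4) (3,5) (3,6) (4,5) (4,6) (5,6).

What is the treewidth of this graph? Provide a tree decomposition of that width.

Treewidth 4.
Bags: B1 = {0, 1, 3, 4, 5}  B2 = {0, 2, 3, 4, 5}  B3 = {0, 3, 4, 5, 6}
Tree: B1–B2, B1–B3

The largest bag has 5 vertices, giving width 4; this decomposition certifies tw(G) ≤ 4. On the other hand G contains the 5-clique {0, 1, 3, 4, 5}. A clique must lie in a single bag of any decomposition, so no decomposition can have width below 4. Combining the bounds, tw(G) = 4.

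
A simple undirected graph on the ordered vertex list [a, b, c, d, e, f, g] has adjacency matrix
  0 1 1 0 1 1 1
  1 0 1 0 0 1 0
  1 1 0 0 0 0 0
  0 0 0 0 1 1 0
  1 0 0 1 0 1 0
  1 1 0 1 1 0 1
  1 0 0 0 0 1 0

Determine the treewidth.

A width-2 tree decomposition is:
Bags: B1 = {a, e, f}  B2 = {a, f, g}  B3 = {d, e, f}  B4 = {a, b, f}  B5 = {a, b, c}
Tree: B1–B2, B1–B3, B1–B4, B4–B5
The largest bag has 3 vertices, giving width 2; this decomposition certifies tw(G) ≤ 2. For the lower bound, the 3 vertices {a, b, c} are pairwise adjacent, and any tree decomposition puts a clique entirely inside one bag — forcing width ≥ 2. The upper and lower bounds meet at 2, so that is the treewidth.

2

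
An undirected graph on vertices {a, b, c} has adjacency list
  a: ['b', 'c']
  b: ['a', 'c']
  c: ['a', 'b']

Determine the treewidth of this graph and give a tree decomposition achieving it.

Treewidth 2.
One such decomposition:
Bags: B1 = {a, b, c}
Tree: (single bag)

With just one bag of size 3, the width is 3 − 1 = 2, so tw(G) ≤ 2. On the other hand G contains the 3-clique {a, b, c}. A clique must lie in a single bag of any decomposition, so no decomposition can have width below 2. Hence tw(G) = 2 exactly.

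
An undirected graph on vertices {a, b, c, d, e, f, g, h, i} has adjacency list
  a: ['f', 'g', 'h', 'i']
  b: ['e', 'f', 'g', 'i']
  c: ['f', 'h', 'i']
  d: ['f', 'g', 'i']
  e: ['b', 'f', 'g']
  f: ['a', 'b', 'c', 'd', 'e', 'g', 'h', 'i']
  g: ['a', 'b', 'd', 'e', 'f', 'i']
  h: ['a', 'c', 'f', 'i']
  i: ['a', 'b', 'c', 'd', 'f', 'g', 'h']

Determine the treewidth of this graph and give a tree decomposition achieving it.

The largest bag has 4 vertices, giving width 3; this decomposition certifies tw(G) ≤ 3. Conversely, {b, e, f, g} is a clique of size 4, and the vertices of any clique must share a bag in every tree decomposition; so some bag has ≥ 4 vertices and tw(G) ≥ 3. Combining the bounds, tw(G) = 3.

Treewidth 3.
Bags: B1 = {b, f, g, i}  B2 = {a, f, g, i}  B3 = {a, f, h, i}  B4 = {d, f, g, i}  B5 = {c, f, h, i}  B6 = {b, e, f, g}
Tree: B1–B2, B2–B3, B1–B4, B3–B5, B1–B6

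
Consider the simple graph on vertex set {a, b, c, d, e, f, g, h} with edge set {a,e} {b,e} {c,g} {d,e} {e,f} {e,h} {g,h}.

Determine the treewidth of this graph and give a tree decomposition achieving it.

Treewidth 1.
One such decomposition:
Bags: B1 = {e, h}  B2 = {b, e}  B3 = {g, h}  B4 = {a, e}  B5 = {c, g}  B6 = {e, f}  B7 = {d, e}
Tree: B1–B2, B1–B3, B2–B4, B3–B5, B4–B6, B1–B7

Each bag holds 2 vertices, so the decomposition has width 1, which upper-bounds the treewidth. Any graph with an edge has treewidth ≥ 1, and G has the edge e–h. Combining the bounds, tw(G) = 1.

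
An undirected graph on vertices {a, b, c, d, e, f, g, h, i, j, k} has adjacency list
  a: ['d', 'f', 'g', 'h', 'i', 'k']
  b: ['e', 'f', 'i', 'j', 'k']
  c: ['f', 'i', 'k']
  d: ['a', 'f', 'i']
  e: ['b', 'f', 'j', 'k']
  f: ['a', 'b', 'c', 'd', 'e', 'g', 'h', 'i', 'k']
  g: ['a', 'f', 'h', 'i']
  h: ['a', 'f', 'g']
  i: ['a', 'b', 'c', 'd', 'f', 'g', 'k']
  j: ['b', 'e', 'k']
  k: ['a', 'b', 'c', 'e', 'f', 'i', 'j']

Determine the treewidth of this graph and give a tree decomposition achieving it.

Each bag holds 4 vertices, so the decomposition has width 3, which upper-bounds the treewidth. For the lower bound, the 4 vertices {b, e, j, k} are pairwise adjacent, and any tree decomposition puts a clique entirely inside one bag — forcing width ≥ 3. The upper and lower bounds meet at 3, so that is the treewidth.

Treewidth 3.
One such decomposition:
Bags: B1 = {a, f, g, h}  B2 = {a, f, g, i}  B3 = {a, f, i, k}  B4 = {c, f, i, k}  B5 = {b, f, i, k}  B6 = {b, e, f, k}  B7 = {a, d, f, i}  B8 = {b, e, j, k}
Tree: B1–B2, B2–B3, B3–B4, B4–B5, B5–B6, B3–B7, B6–B8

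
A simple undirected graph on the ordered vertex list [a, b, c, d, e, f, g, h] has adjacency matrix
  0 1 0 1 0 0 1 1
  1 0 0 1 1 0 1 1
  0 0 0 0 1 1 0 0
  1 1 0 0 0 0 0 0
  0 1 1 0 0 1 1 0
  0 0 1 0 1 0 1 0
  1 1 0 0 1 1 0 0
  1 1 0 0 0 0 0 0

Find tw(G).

A width-2 tree decomposition is:
Bags: B1 = {e, f, g}  B2 = {b, e, g}  B3 = {a, b, g}  B4 = {a, b, d}  B5 = {a, b, h}  B6 = {c, e, f}
Tree: B1–B2, B2–B3, B3–B4, B4–B5, B1–B6
Each bag holds 3 vertices, so the decomposition has width 2, which upper-bounds the treewidth. Conversely, {c, e, f} is a clique of size 3, and the vertices of any clique must share a bag in every tree decomposition; so some bag has ≥ 3 vertices and tw(G) ≥ 2. The upper and lower bounds meet at 2, so that is the treewidth.

2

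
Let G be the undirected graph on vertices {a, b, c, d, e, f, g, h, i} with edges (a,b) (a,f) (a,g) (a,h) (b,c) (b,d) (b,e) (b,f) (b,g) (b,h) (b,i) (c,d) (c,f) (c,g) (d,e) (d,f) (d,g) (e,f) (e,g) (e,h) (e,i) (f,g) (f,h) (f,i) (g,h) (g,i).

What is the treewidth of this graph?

A width-4 tree decomposition is:
Bags: B1 = {b, c, d, f, g}  B2 = {b, d, e, f, g}  B3 = {b, e, f, g, h}  B4 = {b, e, f, g, i}  B5 = {a, b, f, g, h}
Tree: B1–B2, B2–B3, B2–B4, B3–B5
The largest bag has 5 vertices, giving width 4; this decomposition certifies tw(G) ≤ 4. For the lower bound, the 5 vertices {b, d, e, f, g} are pairwise adjacent, and any tree decomposition puts a clique entirely inside one bag — forcing width ≥ 4. Therefore the treewidth is 4.

4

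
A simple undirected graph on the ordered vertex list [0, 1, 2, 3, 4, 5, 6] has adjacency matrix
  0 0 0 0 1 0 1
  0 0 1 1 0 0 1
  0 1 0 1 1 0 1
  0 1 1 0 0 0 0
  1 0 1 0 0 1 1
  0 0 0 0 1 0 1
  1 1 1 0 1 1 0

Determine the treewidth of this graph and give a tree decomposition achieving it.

Treewidth 2.
One optimal decomposition is:
Bags: B1 = {0, 4, 6}  B2 = {4, 5, 6}  B3 = {2, 4, 6}  B4 = {1, 2, 6}  B5 = {1, 2, 3}
Tree: B1–B2, B1–B3, B3–B4, B4–B5

The largest bag has 3 vertices, giving width 2; this decomposition certifies tw(G) ≤ 2. On the other hand G contains the 3-clique {1, 2, 3}. A clique must lie in a single bag of any decomposition, so no decomposition can have width below 2. Hence tw(G) = 2 exactly.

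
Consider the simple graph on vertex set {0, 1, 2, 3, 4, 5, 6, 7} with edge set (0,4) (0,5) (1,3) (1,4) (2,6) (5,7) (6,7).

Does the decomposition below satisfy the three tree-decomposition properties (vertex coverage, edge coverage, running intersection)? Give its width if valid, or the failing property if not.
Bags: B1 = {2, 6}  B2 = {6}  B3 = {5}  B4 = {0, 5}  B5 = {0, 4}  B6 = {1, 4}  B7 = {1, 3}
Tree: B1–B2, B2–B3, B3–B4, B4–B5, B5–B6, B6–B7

A tree decomposition must satisfy three properties: every vertex lies in some bag; for every edge, both endpoints lie together in some bag; and for every vertex, the bags containing it form a connected subtree. Here vertex 7 appears in no bag, so the decomposition is invalid.

No — vertex 7 appears in no bag.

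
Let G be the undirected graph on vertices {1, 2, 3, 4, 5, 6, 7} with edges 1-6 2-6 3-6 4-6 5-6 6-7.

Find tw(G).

A width-1 tree decomposition is:
Bags: B1 = {6, 7}  B2 = {4, 6}  B3 = {5, 6}  B4 = {1, 6}  B5 = {3, 6}  B6 = {2, 6}
Tree: B1–B2, B1–B3, B3–B4, B2–B5, B3–B6
Every bag has size at most 2, so the width is 2 − 1 = 1 and tw(G) ≤ 1. Any graph with an edge has treewidth ≥ 1, and G has the edge 6–7. Hence tw(G) = 1 exactly.

1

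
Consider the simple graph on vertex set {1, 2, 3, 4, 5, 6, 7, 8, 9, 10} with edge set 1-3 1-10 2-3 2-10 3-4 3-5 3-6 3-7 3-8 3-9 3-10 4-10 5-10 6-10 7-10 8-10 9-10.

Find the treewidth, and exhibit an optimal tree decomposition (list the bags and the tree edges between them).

Each bag holds 3 vertices, so the decomposition has width 2, which upper-bounds the treewidth. Conversely, {1, 3, 10} is a clique of size 3, and the vertices of any clique must share a bag in every tree decomposition; so some bag has ≥ 3 vertices and tw(G) ≥ 2. Hence tw(G) = 2 exactly.

Treewidth 2.
One such decomposition:
Bags: B1 = {1, 3, 10}  B2 = {3, 8, 10}  B3 = {3, 5, 10}  B4 = {3, 4, 10}  B5 = {2, 3, 10}  B6 = {3, 6, 10}  B7 = {3, 9, 10}  B8 = {3, 7, 10}
Tree: B1–B2, B2–B3, B1–B4, B1–B5, B3–B6, B5–B7, B4–B8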